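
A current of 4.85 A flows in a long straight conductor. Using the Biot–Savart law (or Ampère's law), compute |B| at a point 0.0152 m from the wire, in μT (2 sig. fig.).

B ≈ 64 μT

For an infinitely long straight wire, B = μ₀I/(2πd).
B = (4π×10⁻⁷ × 4.85) / (2π × 0.0152) = 6.38×10⁻⁵ T.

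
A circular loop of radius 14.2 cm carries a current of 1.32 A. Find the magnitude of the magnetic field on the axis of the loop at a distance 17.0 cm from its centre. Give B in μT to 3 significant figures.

B ≈ 1.54 μT

On the axis of a circular loop, B = μ₀IR² / [2(R²+z²)^(3/2)].
R² + z² = (0.142)² + (0.17)² = 0.04906 m², and (R²+z²)^(3/2) = 1.09×10⁻² m³.
B = (4π×10⁻⁷ × 1.32 × 0.02016) / (2 × 1.09×10⁻²) = 1.54×10⁻⁶ T.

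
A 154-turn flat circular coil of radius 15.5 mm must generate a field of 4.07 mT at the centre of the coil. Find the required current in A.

For an N-turn coil, B = Nμ₀I/(2R) with R = 0.0155 m, so I = 2RB/(Nμ₀) = 2 × 0.0155 × 4.07×10⁻³ / (154 × 4π×10⁻⁷) = 0.652 A.

I ≈ 0.652 A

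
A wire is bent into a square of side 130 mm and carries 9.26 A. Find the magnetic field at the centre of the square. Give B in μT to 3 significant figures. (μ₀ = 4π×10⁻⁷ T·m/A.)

Each side is a finite straight segment at perpendicular distance d = a/(2 tan(π/4)) = 0.065 m from the centre, with end-angles ±π/4.
One side contributes B₁ = (μ₀I/4πd)·2 sin(π/4) = 2.01×10⁻⁵ T.
All 4 sides add in the same direction: B = 4 × 2.01×10⁻⁵ = 8.06×10⁻⁵ T.

B ≈ 80.6 μT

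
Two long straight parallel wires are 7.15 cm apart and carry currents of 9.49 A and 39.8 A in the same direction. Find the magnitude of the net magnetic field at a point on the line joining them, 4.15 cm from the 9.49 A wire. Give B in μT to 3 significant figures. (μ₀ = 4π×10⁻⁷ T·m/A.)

Each long wire gives B = μ₀I/(2πd). Distances are d₁ = 0.0415 m and d₂ = 0.03 m.
B₁ = 4.57×10⁻⁵ T, B₂ = 2.65×10⁻⁴ T.
Between parallel currents the two contributions point in opposite directions, so they subtract. B = |B₁ − B₂| = |4.57×10⁻⁵ − 2.65×10⁻⁴| = 2.20×10⁻⁴ T.

B ≈ 220 μT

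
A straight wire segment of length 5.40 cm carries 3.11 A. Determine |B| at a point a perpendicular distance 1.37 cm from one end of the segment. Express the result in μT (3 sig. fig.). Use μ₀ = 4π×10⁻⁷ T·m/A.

For a finite straight segment, B = (μ₀I/4πd)(sinθ₁ + sinθ₂), where θ₁, θ₂ are the angles from the perpendicular to each end.
The perpendicular foot is at one end, so the two end-offsets along the wire are 0 and L = 0.054 m.
sinθ₁ = 0/√(0²+0.0137²) = 0.0000; sinθ₂ = 0.054/√(0.054²+0.0137²) = 0.9693.
B = (4π×10⁻⁷ × 3.11) / (4π × 0.0137) × (0.0000 + 0.9693) = 2.20×10⁻⁵ T.

B ≈ 22.0 μT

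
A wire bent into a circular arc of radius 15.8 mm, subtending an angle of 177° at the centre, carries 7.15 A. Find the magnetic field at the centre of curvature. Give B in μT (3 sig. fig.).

The Biot–Savart field of a circular arc at its centre is B = μ₀Iφ/(4πR), with φ = 3.089 rad.
B = (4π×10⁻⁷ × 7.15 × 3.089) / (4π × 0.0158) = 1.40×10⁻⁴ T.

B ≈ 140 μT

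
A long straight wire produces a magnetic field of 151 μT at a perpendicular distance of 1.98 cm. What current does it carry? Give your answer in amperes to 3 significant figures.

For a long straight wire B = μ₀I/(2πd), so I = 2πdB/μ₀.
I = 2π × 0.0198 × 1.51×10⁻⁴ / (4π×10⁻⁷) = 14.9 A.

I ≈ 14.9 A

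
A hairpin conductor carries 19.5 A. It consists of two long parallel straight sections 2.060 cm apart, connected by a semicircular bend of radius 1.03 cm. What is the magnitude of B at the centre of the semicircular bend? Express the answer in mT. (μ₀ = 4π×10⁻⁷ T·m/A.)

B ≈ 0.973 mT

The semicircular arc contributes B_arc = μ₀I·π/(4πR) = μ₀I/(4R) = 5.95×10⁻⁴ T.
Each semi-infinite lead is at perpendicular distance R = 0.0103 m from the centre, with the perpendicular foot at its near end, so it contributes μ₀I/(4πR); both point the same way, together 3.79×10⁻⁴ T.
Arc and leads all point the same direction: B = 5.95×10⁻⁴ + 3.79×10⁻⁴ = 9.73×10⁻⁴ T.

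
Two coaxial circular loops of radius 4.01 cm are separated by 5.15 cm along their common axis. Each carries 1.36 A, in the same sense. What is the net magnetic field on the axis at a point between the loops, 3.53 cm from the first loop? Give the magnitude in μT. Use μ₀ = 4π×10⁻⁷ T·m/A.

B ≈ 26.0 μT

Each loop contributes B = μ₀IR²/[2(R²+z²)^(3/2)] on the axis, with z measured from that loop.
Loop 1 (z = 0.0353 m): B₁ = 9.01×10⁻⁶ T. Loop 2 (z = 0.0162 m): B₂ = 1.70×10⁻⁵ T.
The fields add: B = B₁ + B₂ = 2.60×10⁻⁵ T.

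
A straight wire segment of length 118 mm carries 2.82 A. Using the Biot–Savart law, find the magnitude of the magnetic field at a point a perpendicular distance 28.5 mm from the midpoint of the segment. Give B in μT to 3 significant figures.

For a finite straight segment, B = (μ₀I/4πd)(sinθ₁ + sinθ₂), where θ₁, θ₂ are the angles from the perpendicular to each end.
The perpendicular from the point meets the wire at its midpoint, so each end is L/2 = 0.059 m away along the wire.
sinθ₁ = 0.059/√(0.059²+0.0285²) = 0.9004; sinθ₂ = 0.059/√(0.059²+0.0285²) = 0.9004.
B = (4π×10⁻⁷ × 2.82) / (4π × 0.0285) × (0.9004 + 0.9004) = 1.78×10⁻⁵ T.

B ≈ 17.8 μT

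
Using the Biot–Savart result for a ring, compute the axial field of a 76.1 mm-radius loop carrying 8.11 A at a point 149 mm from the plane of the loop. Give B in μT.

B ≈ 6.30 μT

On the axis of a circular loop, B = μ₀IR² / [2(R²+z²)^(3/2)].
R² + z² = (0.0761)² + (0.149)² = 0.02799 m², and (R²+z²)^(3/2) = 4.68×10⁻³ m³.
B = (4π×10⁻⁷ × 8.11 × 0.005791) / (2 × 4.68×10⁻³) = 6.30×10⁻⁶ T.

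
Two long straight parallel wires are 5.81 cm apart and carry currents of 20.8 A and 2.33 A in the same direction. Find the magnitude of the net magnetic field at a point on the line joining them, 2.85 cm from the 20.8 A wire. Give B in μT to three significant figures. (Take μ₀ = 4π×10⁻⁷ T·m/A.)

Each long wire gives B = μ₀I/(2πd). Distances are d₁ = 0.0285 m and d₂ = 0.0296 m.
B₁ = 1.46×10⁻⁴ T, B₂ = 1.57×10⁻⁵ T.
Between parallel currents the two contributions point in opposite directions, so they subtract. B = |B₁ − B₂| = |1.46×10⁻⁴ − 1.57×10⁻⁵| = 1.30×10⁻⁴ T.

B ≈ 130 μT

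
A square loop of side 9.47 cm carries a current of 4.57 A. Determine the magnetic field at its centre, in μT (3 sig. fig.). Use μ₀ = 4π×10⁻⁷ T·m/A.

Each side is a finite straight segment at perpendicular distance d = a/(2 tan(π/4)) = 0.04735 m from the centre, with end-angles ±π/4.
One side contributes B₁ = (μ₀I/4πd)·2 sin(π/4) = 1.36×10⁻⁵ T.
All 4 sides add in the same direction: B = 4 × 1.36×10⁻⁵ = 5.46×10⁻⁵ T.

B ≈ 54.6 μT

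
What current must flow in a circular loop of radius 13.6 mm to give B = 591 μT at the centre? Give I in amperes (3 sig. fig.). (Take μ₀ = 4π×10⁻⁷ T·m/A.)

At the centre of a circular loop B = μ₀I/(2R), so I = 2RB/μ₀.
With R = 0.0136 m, I = 2 × 0.0136 × 5.91×10⁻⁴ / (4π×10⁻⁷) = 12.8 A.

I ≈ 12.8 A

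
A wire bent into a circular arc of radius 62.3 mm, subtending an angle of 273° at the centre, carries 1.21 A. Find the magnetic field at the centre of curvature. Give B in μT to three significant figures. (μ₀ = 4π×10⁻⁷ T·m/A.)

B ≈ 9.25 μT

The Biot–Savart field of a circular arc at its centre is B = μ₀Iφ/(4πR), with φ = 4.765 rad.
B = (4π×10⁻⁷ × 1.21 × 4.765) / (4π × 0.0623) = 9.25×10⁻⁶ T.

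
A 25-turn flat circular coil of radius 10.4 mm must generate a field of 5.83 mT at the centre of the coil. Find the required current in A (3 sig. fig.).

For an N-turn coil, B = Nμ₀I/(2R) with R = 0.0104 m, so I = 2RB/(Nμ₀) = 2 × 0.0104 × 5.83×10⁻³ / (25 × 4π×10⁻⁷) = 3.86 A.

I ≈ 3.86 A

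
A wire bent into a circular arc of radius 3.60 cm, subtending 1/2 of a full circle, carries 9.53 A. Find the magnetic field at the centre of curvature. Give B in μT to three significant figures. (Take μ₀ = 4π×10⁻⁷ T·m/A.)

The Biot–Savart field of a circular arc at its centre is B = μ₀Iφ/(4πR), with φ = 3.142 rad.
B = (4π×10⁻⁷ × 9.53 × 3.142) / (4π × 0.036) = 8.32×10⁻⁵ T.

B ≈ 83.2 μT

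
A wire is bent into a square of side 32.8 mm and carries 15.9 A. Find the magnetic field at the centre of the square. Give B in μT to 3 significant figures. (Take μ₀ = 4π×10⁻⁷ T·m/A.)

Each side is a finite straight segment at perpendicular distance d = a/(2 tan(π/4)) = 0.0164 m from the centre, with end-angles ±π/4.
One side contributes B₁ = (μ₀I/4πd)·2 sin(π/4) = 1.37×10⁻⁴ T.
All 4 sides add in the same direction: B = 4 × 1.37×10⁻⁴ = 5.48×10⁻⁴ T.

B ≈ 548 μT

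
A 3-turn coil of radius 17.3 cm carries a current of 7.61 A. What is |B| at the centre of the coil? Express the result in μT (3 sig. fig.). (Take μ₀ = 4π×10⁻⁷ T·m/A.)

B ≈ 82.9 μT

For an N-turn flat coil, B = Nμ₀I/(2R) with R = 0.173 m.
B = 3 × 2.76×10⁻⁵ T = 8.29×10⁻⁵ T.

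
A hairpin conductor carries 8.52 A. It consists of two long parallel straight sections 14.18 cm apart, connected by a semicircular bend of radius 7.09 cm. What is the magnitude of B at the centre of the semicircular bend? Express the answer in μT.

B ≈ 61.8 μT

The semicircular arc contributes B_arc = μ₀I·π/(4πR) = μ₀I/(4R) = 3.78×10⁻⁵ T.
Each semi-infinite lead is at perpendicular distance R = 0.0709 m from the centre, with the perpendicular foot at its near end, so it contributes μ₀I/(4πR); both point the same way, together 2.40×10⁻⁵ T.
Arc and leads all point the same direction: B = 3.78×10⁻⁵ + 2.40×10⁻⁵ = 6.18×10⁻⁵ T.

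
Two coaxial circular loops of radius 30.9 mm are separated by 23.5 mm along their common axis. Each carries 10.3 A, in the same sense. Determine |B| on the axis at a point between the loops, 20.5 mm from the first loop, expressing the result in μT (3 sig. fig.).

B ≈ 328 μT

Each loop contributes B = μ₀IR²/[2(R²+z²)^(3/2)] on the axis, with z measured from that loop.
Loop 1 (z = 0.0205 m): B₁ = 1.21×10⁻⁴ T. Loop 2 (z = 0.003 m): B₂ = 2.07×10⁻⁴ T.
The fields add: B = B₁ + B₂ = 3.28×10⁻⁴ T.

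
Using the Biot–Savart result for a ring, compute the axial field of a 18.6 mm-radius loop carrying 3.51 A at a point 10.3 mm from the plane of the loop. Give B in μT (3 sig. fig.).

B ≈ 79.4 μT

On the axis of a circular loop, B = μ₀IR² / [2(R²+z²)^(3/2)].
R² + z² = (0.0186)² + (0.0103)² = 0.0004521 m², and (R²+z²)^(3/2) = 9.61×10⁻⁶ m³.
B = (4π×10⁻⁷ × 3.51 × 0.000346) / (2 × 9.61×10⁻⁶) = 7.94×10⁻⁵ T.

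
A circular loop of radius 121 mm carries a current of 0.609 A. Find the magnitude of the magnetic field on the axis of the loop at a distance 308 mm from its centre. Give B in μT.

On the axis of a circular loop, B = μ₀IR² / [2(R²+z²)^(3/2)].
R² + z² = (0.121)² + (0.308)² = 0.1095 m², and (R²+z²)^(3/2) = 3.62×10⁻² m³.
B = (4π×10⁻⁷ × 0.609 × 0.01464) / (2 × 3.62×10⁻²) = 1.55×10⁻⁷ T.

B ≈ 0.155 μT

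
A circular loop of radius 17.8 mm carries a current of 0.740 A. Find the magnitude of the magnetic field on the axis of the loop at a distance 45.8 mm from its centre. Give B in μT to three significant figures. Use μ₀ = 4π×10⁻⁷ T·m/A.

B ≈ 1.24 μT

On the axis of a circular loop, B = μ₀IR² / [2(R²+z²)^(3/2)].
R² + z² = (0.0178)² + (0.0458)² = 0.002414 m², and (R²+z²)^(3/2) = 1.19×10⁻⁴ m³.
B = (4π×10⁻⁷ × 0.740 × 0.0003168) / (2 × 1.19×10⁻⁴) = 1.24×10⁻⁶ T.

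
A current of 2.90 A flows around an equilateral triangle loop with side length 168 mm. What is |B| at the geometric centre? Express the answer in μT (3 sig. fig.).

Each side is a finite straight segment at perpendicular distance d = a/(2 tan(π/3)) = 0.0485 m from the centre, with end-angles ±π/3.
One side contributes B₁ = (μ₀I/4πd)·2 sin(π/3) = 1.04×10⁻⁵ T.
All 3 sides add in the same direction: B = 3 × 1.04×10⁻⁵ = 3.11×10⁻⁵ T.

B ≈ 31.1 μT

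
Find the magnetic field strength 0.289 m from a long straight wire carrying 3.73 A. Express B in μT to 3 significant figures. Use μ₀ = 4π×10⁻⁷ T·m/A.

For an infinitely long straight wire, B = μ₀I/(2πd).
B = (4π×10⁻⁷ × 3.73) / (2π × 0.289) = 2.58×10⁻⁶ T.

B ≈ 2.58 μT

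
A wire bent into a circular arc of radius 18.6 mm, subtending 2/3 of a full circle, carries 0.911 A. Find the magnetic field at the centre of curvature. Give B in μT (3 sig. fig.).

B ≈ 20.5 μT

The Biot–Savart field of a circular arc at its centre is B = μ₀Iφ/(4πR), with φ = 4.189 rad.
B = (4π×10⁻⁷ × 0.911 × 4.189) / (4π × 0.0186) = 2.05×10⁻⁵ T.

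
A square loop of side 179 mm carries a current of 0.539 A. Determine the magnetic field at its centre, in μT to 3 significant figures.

Each side is a finite straight segment at perpendicular distance d = a/(2 tan(π/4)) = 0.0895 m from the centre, with end-angles ±π/4.
One side contributes B₁ = (μ₀I/4πd)·2 sin(π/4) = 8.52×10⁻⁷ T.
All 4 sides add in the same direction: B = 4 × 8.52×10⁻⁷ = 3.41×10⁻⁶ T.

B ≈ 3.41 μT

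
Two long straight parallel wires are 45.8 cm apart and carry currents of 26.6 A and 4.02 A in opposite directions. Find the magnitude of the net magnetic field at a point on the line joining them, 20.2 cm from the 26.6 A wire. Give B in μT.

Each long wire gives B = μ₀I/(2πd). Distances are d₁ = 0.202 m and d₂ = 0.256 m.
B₁ = 2.63×10⁻⁵ T, B₂ = 3.14×10⁻⁶ T.
Between antiparallel currents both contributions point the same way, so they add. B = B₁ + B₂ = 2.63×10⁻⁵ + 3.14×10⁻⁶ = 2.95×10⁻⁵ T.

B ≈ 29.5 μT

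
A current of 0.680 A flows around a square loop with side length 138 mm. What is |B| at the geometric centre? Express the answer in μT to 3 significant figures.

B ≈ 5.57 μT

Each side is a finite straight segment at perpendicular distance d = a/(2 tan(π/4)) = 0.069 m from the centre, with end-angles ±π/4.
One side contributes B₁ = (μ₀I/4πd)·2 sin(π/4) = 1.39×10⁻⁶ T.
All 4 sides add in the same direction: B = 4 × 1.39×10⁻⁶ = 5.57×10⁻⁶ T.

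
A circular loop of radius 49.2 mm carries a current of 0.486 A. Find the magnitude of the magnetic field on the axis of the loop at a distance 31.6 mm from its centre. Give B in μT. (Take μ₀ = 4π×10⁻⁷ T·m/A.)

On the axis of a circular loop, B = μ₀IR² / [2(R²+z²)^(3/2)].
R² + z² = (0.0492)² + (0.0316)² = 0.003419 m², and (R²+z²)^(3/2) = 2.00×10⁻⁴ m³.
B = (4π×10⁻⁷ × 0.486 × 0.002421) / (2 × 2.00×10⁻⁴) = 3.70×10⁻⁶ T.

B ≈ 3.70 μT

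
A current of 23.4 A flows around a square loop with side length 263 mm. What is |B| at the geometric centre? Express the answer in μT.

Each side is a finite straight segment at perpendicular distance d = a/(2 tan(π/4)) = 0.1315 m from the centre, with end-angles ±π/4.
One side contributes B₁ = (μ₀I/4πd)·2 sin(π/4) = 2.52×10⁻⁵ T.
All 4 sides add in the same direction: B = 4 × 2.52×10⁻⁵ = 1.01×10⁻⁴ T.

B ≈ 101 μT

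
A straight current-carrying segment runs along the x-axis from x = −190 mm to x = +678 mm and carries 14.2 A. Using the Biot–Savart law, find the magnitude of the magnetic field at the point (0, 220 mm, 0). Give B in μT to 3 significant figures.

For a finite straight segment, B = (μ₀I/4πd)(sinθ₁ + sinθ₂), where θ₁, θ₂ are the angles from the perpendicular to each end.
The perpendicular distance is d = 0.22 m; the end-offsets along the wire are a = 0.19 m and b = 0.678 m.
sinθ₁ = 0.19/√(0.19²+0.22²) = 0.6536; sinθ₂ = 0.678/√(0.678²+0.22²) = 0.9512.
B = (4π×10⁻⁷ × 14.2) / (4π × 0.22) × (0.6536 + 0.9512) = 1.04×10⁻⁵ T.

B ≈ 10.4 μT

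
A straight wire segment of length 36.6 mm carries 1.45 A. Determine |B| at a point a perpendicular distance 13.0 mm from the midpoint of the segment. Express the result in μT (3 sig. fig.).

For a finite straight segment, B = (μ₀I/4πd)(sinθ₁ + sinθ₂), where θ₁, θ₂ are the angles from the perpendicular to each end.
The perpendicular from the point meets the wire at its midpoint, so each end is L/2 = 0.0183 m away along the wire.
sinθ₁ = 0.0183/√(0.0183²+0.013²) = 0.8152; sinθ₂ = 0.0183/√(0.0183²+0.013²) = 0.8152.
B = (4π×10⁻⁷ × 1.45) / (4π × 0.013) × (0.8152 + 0.8152) = 1.82×10⁻⁵ T.

B ≈ 18.2 μT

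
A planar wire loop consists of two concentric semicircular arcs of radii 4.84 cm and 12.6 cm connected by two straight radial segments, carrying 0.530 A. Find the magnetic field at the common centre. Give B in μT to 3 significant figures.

B ≈ 2.12 μT

The radial connectors point toward the centre, so dl × r̂ = 0 and they contribute nothing.
Each semicircle gives μ₀I/(4R): inner arc 3.44×10⁻⁶ T, outer arc 1.32×10⁻⁶ T.
The two arcs carry current in opposite angular senses, so their fields oppose: B = |3.44×10⁻⁶ − 1.32×10⁻⁶| = 2.12×10⁻⁶ T.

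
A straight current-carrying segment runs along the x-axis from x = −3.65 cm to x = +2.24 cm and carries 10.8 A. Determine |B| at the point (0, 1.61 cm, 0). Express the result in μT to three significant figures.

B ≈ 116 μT

For a finite straight segment, B = (μ₀I/4πd)(sinθ₁ + sinθ₂), where θ₁, θ₂ are the angles from the perpendicular to each end.
The perpendicular distance is d = 0.0161 m; the end-offsets along the wire are a = 0.0365 m and b = 0.0224 m.
sinθ₁ = 0.0365/√(0.0365²+0.0161²) = 0.9149; sinθ₂ = 0.0224/√(0.0224²+0.0161²) = 0.8120.
B = (4π×10⁻⁷ × 10.8) / (4π × 0.0161) × (0.9149 + 0.8120) = 1.16×10⁻⁴ T.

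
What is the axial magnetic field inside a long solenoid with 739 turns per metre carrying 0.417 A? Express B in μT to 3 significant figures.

Inside a long solenoid, B = μ₀nI with n = 739 turns/m.
B = 4π×10⁻⁷ × 739 × 0.417 = 3.87×10⁻⁴ T.

B ≈ 387 μT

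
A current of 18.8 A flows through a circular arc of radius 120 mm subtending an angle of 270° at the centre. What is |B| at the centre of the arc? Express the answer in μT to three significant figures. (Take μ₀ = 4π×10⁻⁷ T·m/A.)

The Biot–Savart field of a circular arc at its centre is B = μ₀Iφ/(4πR), with φ = 4.712 rad.
B = (4π×10⁻⁷ × 18.8 × 4.712) / (4π × 0.12) = 7.38×10⁻⁵ T.

B ≈ 73.8 μT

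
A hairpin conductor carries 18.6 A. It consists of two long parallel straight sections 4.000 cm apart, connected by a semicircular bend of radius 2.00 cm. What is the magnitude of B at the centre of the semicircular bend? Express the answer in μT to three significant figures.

B ≈ 478 μT

The semicircular arc contributes B_arc = μ₀I·π/(4πR) = μ₀I/(4R) = 2.92×10⁻⁴ T.
Each semi-infinite lead is at perpendicular distance R = 0.02 m from the centre, with the perpendicular foot at its near end, so it contributes μ₀I/(4πR); both point the same way, together 1.86×10⁻⁴ T.
Arc and leads all point the same direction: B = 2.92×10⁻⁴ + 1.86×10⁻⁴ = 4.78×10⁻⁴ T.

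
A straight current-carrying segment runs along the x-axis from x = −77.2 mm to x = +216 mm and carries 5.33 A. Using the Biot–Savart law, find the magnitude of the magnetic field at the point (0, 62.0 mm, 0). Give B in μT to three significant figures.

For a finite straight segment, B = (μ₀I/4πd)(sinθ₁ + sinθ₂), where θ₁, θ₂ are the angles from the perpendicular to each end.
The perpendicular distance is d = 0.062 m; the end-offsets along the wire are a = 0.0772 m and b = 0.216 m.
sinθ₁ = 0.0772/√(0.0772²+0.062²) = 0.7797; sinθ₂ = 0.216/√(0.216²+0.062²) = 0.9612.
B = (4π×10⁻⁷ × 5.33) / (4π × 0.062) × (0.7797 + 0.9612) = 1.50×10⁻⁵ T.

B ≈ 15.0 μT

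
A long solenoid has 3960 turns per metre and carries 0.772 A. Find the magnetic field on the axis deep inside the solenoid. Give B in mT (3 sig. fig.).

Inside a long solenoid, B = μ₀nI with n = 3960 turns/m.
B = 4π×10⁻⁷ × 3960 × 0.772 = 3.84×10⁻³ T.

B ≈ 3.84 mT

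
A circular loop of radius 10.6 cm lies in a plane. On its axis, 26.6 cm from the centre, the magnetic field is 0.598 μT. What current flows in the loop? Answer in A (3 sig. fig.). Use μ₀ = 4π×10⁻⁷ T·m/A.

On the axis of a loop, B = μ₀IR²/[2(R²+z²)^(3/2)], so I = 2B(R²+z²)^(3/2)/(μ₀R²).
R² + z² = 0.01124 + 0.07076 = 0.08199 m²; raised to 3/2 gives 2.35×10⁻² m³.
I = 2 × 5.98×10⁻⁷ × 2.35×10⁻² / (1.26×10⁻⁶ × 0.01124) = 1.99 A.

I ≈ 1.99 A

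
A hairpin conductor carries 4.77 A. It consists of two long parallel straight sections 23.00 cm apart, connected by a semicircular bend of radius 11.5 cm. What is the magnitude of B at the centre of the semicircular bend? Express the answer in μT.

B ≈ 21.3 μT

The semicircular arc contributes B_arc = μ₀I·π/(4πR) = μ₀I/(4R) = 1.30×10⁻⁵ T.
Each semi-infinite lead is at perpendicular distance R = 0.115 m from the centre, with the perpendicular foot at its near end, so it contributes μ₀I/(4πR); both point the same way, together 8.30×10⁻⁶ T.
Arc and leads all point the same direction: B = 1.30×10⁻⁵ + 8.30×10⁻⁶ = 2.13×10⁻⁵ T.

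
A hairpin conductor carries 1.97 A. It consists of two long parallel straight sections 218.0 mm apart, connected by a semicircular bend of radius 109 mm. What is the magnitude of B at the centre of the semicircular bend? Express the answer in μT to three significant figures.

B ≈ 9.29 μT

The semicircular arc contributes B_arc = μ₀I·π/(4πR) = μ₀I/(4R) = 5.68×10⁻⁶ T.
Each semi-infinite lead is at perpendicular distance R = 0.109 m from the centre, with the perpendicular foot at its near end, so it contributes μ₀I/(4πR); both point the same way, together 3.61×10⁻⁶ T.
Arc and leads all point the same direction: B = 5.68×10⁻⁶ + 3.61×10⁻⁶ = 9.29×10⁻⁶ T.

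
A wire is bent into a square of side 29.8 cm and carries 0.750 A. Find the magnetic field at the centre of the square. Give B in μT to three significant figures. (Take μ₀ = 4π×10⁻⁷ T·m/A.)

Each side is a finite straight segment at perpendicular distance d = a/(2 tan(π/4)) = 0.149 m from the centre, with end-angles ±π/4.
One side contributes B₁ = (μ₀I/4πd)·2 sin(π/4) = 7.12×10⁻⁷ T.
All 4 sides add in the same direction: B = 4 × 7.12×10⁻⁷ = 2.85×10⁻⁶ T.

B ≈ 2.85 μT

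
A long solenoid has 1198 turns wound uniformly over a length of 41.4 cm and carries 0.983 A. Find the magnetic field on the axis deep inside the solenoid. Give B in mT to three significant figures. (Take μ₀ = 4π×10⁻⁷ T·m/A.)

B ≈ 3.57 mT

Inside a long solenoid, B = μ₀nI with n = 2894 turns/m.
B = 4π×10⁻⁷ × 2894 × 0.983 = 3.57×10⁻³ T.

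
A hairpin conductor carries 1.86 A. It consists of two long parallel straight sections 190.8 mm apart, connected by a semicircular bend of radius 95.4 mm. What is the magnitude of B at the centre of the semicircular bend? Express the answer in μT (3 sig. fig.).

The semicircular arc contributes B_arc = μ₀I·π/(4πR) = μ₀I/(4R) = 6.13×10⁻⁶ T.
Each semi-infinite lead is at perpendicular distance R = 0.0954 m from the centre, with the perpendicular foot at its near end, so it contributes μ₀I/(4πR); both point the same way, together 3.90×10⁻⁶ T.
Arc and leads all point the same direction: B = 6.13×10⁻⁶ + 3.90×10⁻⁶ = 1.00×10⁻⁵ T.

B ≈ 10.0 μT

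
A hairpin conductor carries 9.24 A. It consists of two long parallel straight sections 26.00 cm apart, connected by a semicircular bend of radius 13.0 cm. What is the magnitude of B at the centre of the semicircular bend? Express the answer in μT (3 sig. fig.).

B ≈ 36.5 μT

The semicircular arc contributes B_arc = μ₀I·π/(4πR) = μ₀I/(4R) = 2.23×10⁻⁵ T.
Each semi-infinite lead is at perpendicular distance R = 0.13 m from the centre, with the perpendicular foot at its near end, so it contributes μ₀I/(4πR); both point the same way, together 1.42×10⁻⁵ T.
Arc and leads all point the same direction: B = 2.23×10⁻⁵ + 1.42×10⁻⁵ = 3.65×10⁻⁵ T.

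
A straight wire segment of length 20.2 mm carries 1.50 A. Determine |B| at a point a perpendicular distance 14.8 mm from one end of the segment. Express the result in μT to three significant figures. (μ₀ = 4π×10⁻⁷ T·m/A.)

B ≈ 8.18 μT

For a finite straight segment, B = (μ₀I/4πd)(sinθ₁ + sinθ₂), where θ₁, θ₂ are the angles from the perpendicular to each end.
The perpendicular foot is at one end, so the two end-offsets along the wire are 0 and L = 0.0202 m.
sinθ₁ = 0/√(0²+0.0148²) = 0.0000; sinθ₂ = 0.0202/√(0.0202²+0.0148²) = 0.8067.
B = (4π×10⁻⁷ × 1.50) / (4π × 0.0148) × (0.0000 + 0.8067) = 8.18×10⁻⁶ T.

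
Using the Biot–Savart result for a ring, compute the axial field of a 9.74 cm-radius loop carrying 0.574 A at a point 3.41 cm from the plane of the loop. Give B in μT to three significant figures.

B ≈ 3.11 μT

On the axis of a circular loop, B = μ₀IR² / [2(R²+z²)^(3/2)].
R² + z² = (0.0974)² + (0.0341)² = 0.01065 m², and (R²+z²)^(3/2) = 1.10×10⁻³ m³.
B = (4π×10⁻⁷ × 0.574 × 0.009487) / (2 × 1.10×10⁻³) = 3.11×10⁻⁶ T.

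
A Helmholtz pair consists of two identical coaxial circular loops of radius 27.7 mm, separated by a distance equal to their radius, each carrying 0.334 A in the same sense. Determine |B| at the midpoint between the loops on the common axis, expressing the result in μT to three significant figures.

Each loop contributes B = μ₀IR²/[2(R²+z²)^(3/2)] on the axis, with z measured from that loop.
Loop 1 (z = 0.01385 m): B₁ = 5.42×10⁻⁶ T. Loop 2 (z = 0.01385 m): B₂ = 5.42×10⁻⁶ T.
The fields add: B = B₁ + B₂ = 1.08×10⁻⁵ T.

B ≈ 10.8 μT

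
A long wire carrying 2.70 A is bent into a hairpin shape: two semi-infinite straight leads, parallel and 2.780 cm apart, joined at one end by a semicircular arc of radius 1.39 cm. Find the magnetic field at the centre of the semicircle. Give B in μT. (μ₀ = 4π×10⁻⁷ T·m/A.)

B ≈ 99.9 μT

The semicircular arc contributes B_arc = μ₀I·π/(4πR) = μ₀I/(4R) = 6.10×10⁻⁵ T.
Each semi-infinite lead is at perpendicular distance R = 0.0139 m from the centre, with the perpendicular foot at its near end, so it contributes μ₀I/(4πR); both point the same way, together 3.88×10⁻⁵ T.
Arc and leads all point the same direction: B = 6.10×10⁻⁵ + 3.88×10⁻⁵ = 9.99×10⁻⁵ T.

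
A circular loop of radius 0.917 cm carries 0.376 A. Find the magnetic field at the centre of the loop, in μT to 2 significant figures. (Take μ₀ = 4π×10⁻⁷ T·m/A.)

At the centre of a circular loop the Biot–Savart law gives B = μ₀I/(2R).
B = (4π×10⁻⁷ × 0.376) / (2 × 0.00917) = 2.58×10⁻⁵ T.

B ≈ 26 μT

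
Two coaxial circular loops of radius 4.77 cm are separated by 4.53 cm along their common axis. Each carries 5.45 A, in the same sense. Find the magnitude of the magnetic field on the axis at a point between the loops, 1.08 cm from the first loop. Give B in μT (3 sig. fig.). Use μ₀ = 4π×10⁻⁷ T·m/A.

Each loop contributes B = μ₀IR²/[2(R²+z²)^(3/2)] on the axis, with z measured from that loop.
Loop 1 (z = 0.0108 m): B₁ = 6.66×10⁻⁵ T. Loop 2 (z = 0.0345 m): B₂ = 3.82×10⁻⁵ T.
The fields add: B = B₁ + B₂ = 1.05×10⁻⁴ T.

B ≈ 105 μT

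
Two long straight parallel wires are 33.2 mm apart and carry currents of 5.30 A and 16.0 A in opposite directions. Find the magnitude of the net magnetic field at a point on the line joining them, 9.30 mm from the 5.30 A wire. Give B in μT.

B ≈ 248 μT

Each long wire gives B = μ₀I/(2πd). Distances are d₁ = 0.0093 m and d₂ = 0.0239 m.
B₁ = 1.14×10⁻⁴ T, B₂ = 1.34×10⁻⁴ T.
Between antiparallel currents both contributions point the same way, so they add. B = B₁ + B₂ = 1.14×10⁻⁴ + 1.34×10⁻⁴ = 2.48×10⁻⁴ T.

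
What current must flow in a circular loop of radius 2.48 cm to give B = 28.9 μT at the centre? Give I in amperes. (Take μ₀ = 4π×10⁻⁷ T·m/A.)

I ≈ 1.14 A

At the centre of a circular loop B = μ₀I/(2R), so I = 2RB/μ₀.
With R = 0.0248 m, I = 2 × 0.0248 × 2.89×10⁻⁵ / (4π×10⁻⁷) = 1.14 A.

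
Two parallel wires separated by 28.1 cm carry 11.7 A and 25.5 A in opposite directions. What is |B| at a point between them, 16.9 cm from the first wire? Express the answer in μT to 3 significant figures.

B ≈ 59.4 μT

Each long wire gives B = μ₀I/(2πd). Distances are d₁ = 0.169 m and d₂ = 0.112 m.
B₁ = 1.38×10⁻⁵ T, B₂ = 4.55×10⁻⁵ T.
Between antiparallel currents both contributions point the same way, so they add. B = B₁ + B₂ = 1.38×10⁻⁵ + 4.55×10⁻⁵ = 5.94×10⁻⁵ T.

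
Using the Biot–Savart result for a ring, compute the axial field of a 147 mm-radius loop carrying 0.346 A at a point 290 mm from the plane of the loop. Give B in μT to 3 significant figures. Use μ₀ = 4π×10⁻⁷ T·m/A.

B ≈ 0.137 μT

On the axis of a circular loop, B = μ₀IR² / [2(R²+z²)^(3/2)].
R² + z² = (0.147)² + (0.29)² = 0.1057 m², and (R²+z²)^(3/2) = 3.44×10⁻² m³.
B = (4π×10⁻⁷ × 0.346 × 0.02161) / (2 × 3.44×10⁻²) = 1.37×10⁻⁷ T.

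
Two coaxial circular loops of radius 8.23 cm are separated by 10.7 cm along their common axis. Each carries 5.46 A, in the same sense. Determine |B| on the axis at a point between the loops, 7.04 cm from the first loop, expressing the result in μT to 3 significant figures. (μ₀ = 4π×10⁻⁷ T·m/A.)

Each loop contributes B = μ₀IR²/[2(R²+z²)^(3/2)] on the axis, with z measured from that loop.
Loop 1 (z = 0.0704 m): B₁ = 1.83×10⁻⁵ T. Loop 2 (z = 0.0366 m): B₂ = 3.18×10⁻⁵ T.
The fields add: B = B₁ + B₂ = 5.01×10⁻⁵ T.

B ≈ 50.1 μT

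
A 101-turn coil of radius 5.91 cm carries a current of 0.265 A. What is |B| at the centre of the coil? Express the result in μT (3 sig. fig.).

B ≈ 285 μT

For an N-turn flat coil, B = Nμ₀I/(2R) with R = 0.0591 m.
B = 101 × 2.82×10⁻⁶ T = 2.85×10⁻⁴ T.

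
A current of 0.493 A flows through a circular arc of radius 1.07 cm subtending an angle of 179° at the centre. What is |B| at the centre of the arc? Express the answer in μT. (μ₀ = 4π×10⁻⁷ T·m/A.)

The Biot–Savart field of a circular arc at its centre is B = μ₀Iφ/(4πR), with φ = 3.124 rad.
B = (4π×10⁻⁷ × 0.493 × 3.124) / (4π × 0.0107) = 1.44×10⁻⁵ T.

B ≈ 14.4 μT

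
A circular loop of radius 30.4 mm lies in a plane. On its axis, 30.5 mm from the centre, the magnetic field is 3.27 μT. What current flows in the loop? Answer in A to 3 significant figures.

I ≈ 0.450 A

On the axis of a loop, B = μ₀IR²/[2(R²+z²)^(3/2)], so I = 2B(R²+z²)^(3/2)/(μ₀R²).
R² + z² = 0.0009242 + 0.0009302 = 0.001854 m²; raised to 3/2 gives 7.99×10⁻⁵ m³.
I = 2 × 3.27×10⁻⁶ × 7.99×10⁻⁵ / (1.26×10⁻⁶ × 0.0009242) = 0.450 A.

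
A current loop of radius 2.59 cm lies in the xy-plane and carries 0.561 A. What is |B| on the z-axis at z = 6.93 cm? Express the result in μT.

On the axis of a circular loop, B = μ₀IR² / [2(R²+z²)^(3/2)].
R² + z² = (0.0259)² + (0.0693)² = 0.005473 m², and (R²+z²)^(3/2) = 4.05×10⁻⁴ m³.
B = (4π×10⁻⁷ × 0.561 × 0.0006708) / (2 × 4.05×10⁻⁴) = 5.84×10⁻⁷ T.

B ≈ 0.584 μT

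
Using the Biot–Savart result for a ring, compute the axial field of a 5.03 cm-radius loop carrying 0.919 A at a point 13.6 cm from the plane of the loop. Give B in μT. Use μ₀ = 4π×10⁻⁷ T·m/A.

On the axis of a circular loop, B = μ₀IR² / [2(R²+z²)^(3/2)].
R² + z² = (0.0503)² + (0.136)² = 0.02103 m², and (R²+z²)^(3/2) = 3.05×10⁻³ m³.
B = (4π×10⁻⁷ × 0.919 × 0.00253) / (2 × 3.05×10⁻³) = 4.79×10⁻⁷ T.

B ≈ 0.479 μT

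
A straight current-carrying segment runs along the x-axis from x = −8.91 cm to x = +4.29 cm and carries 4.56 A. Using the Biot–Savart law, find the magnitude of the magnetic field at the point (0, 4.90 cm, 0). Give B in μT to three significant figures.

For a finite straight segment, B = (μ₀I/4πd)(sinθ₁ + sinθ₂), where θ₁, θ₂ are the angles from the perpendicular to each end.
The perpendicular distance is d = 0.049 m; the end-offsets along the wire are a = 0.0891 m and b = 0.0429 m.
sinθ₁ = 0.0891/√(0.0891²+0.049²) = 0.8762; sinθ₂ = 0.0429/√(0.0429²+0.049²) = 0.6587.
B = (4π×10⁻⁷ × 4.56) / (4π × 0.049) × (0.8762 + 0.6587) = 1.43×10⁻⁵ T.

B ≈ 14.3 μT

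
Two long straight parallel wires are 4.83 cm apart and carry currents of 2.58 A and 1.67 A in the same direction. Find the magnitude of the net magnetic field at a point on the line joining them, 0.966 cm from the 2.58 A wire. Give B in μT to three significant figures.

Each long wire gives B = μ₀I/(2πd). Distances are d₁ = 0.00966 m and d₂ = 0.03864 m.
B₁ = 5.34×10⁻⁵ T, B₂ = 8.64×10⁻⁶ T.
Between parallel currents the two contributions point in opposite directions, so they subtract. B = |B₁ − B₂| = |5.34×10⁻⁵ − 8.64×10⁻⁶| = 4.48×10⁻⁵ T.

B ≈ 44.8 μT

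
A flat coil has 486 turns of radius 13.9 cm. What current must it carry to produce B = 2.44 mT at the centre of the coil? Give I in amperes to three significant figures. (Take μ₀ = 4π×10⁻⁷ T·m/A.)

For an N-turn coil, B = Nμ₀I/(2R) with R = 0.139 m, so I = 2RB/(Nμ₀) = 2 × 0.139 × 2.44×10⁻³ / (486 × 4π×10⁻⁷) = 1.11 A.

I ≈ 1.11 A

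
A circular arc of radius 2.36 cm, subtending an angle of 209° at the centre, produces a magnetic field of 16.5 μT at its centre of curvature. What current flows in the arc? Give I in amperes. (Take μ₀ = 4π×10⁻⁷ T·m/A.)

I ≈ 1.07 A

For a circular arc, B = μ₀Iφ/(4πR) with φ in radians; here φ = 3.648 rad.
So I = 4πRB/(μ₀φ) = 4π × 0.0236 × 1.65×10⁻⁵ / (4π×10⁻⁷ × 3.648) = 1.07 A.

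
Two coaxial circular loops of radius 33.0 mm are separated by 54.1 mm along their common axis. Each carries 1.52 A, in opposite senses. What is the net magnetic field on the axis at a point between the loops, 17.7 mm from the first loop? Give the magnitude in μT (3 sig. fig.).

Each loop contributes B = μ₀IR²/[2(R²+z²)^(3/2)] on the axis, with z measured from that loop.
Loop 1 (z = 0.0177 m): B₁ = 1.98×10⁻⁵ T. Loop 2 (z = 0.0364 m): B₂ = 8.77×10⁻⁶ T.
The fields oppose: B = |B₁ − B₂| = 1.10×10⁻⁵ T.

B ≈ 11.0 μT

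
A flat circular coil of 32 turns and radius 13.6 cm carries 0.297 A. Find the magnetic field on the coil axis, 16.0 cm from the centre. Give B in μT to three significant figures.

B ≈ 11.9 μT

For an N-turn flat coil, B = Nμ₀IR²/[2(R²+z²)^(3/2)] with R = 0.136 m, z = 0.16 m.
B = 32 × 3.73×10⁻⁷ T = 1.19×10⁻⁵ T.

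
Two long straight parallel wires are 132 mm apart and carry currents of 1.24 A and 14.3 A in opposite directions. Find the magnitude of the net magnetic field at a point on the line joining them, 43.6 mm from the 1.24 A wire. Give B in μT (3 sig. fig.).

Each long wire gives B = μ₀I/(2πd). Distances are d₁ = 0.0436 m and d₂ = 0.0884 m.
B₁ = 5.69×10⁻⁶ T, B₂ = 3.24×10⁻⁵ T.
Between antiparallel currents both contributions point the same way, so they add. B = B₁ + B₂ = 5.69×10⁻⁶ + 3.24×10⁻⁵ = 3.80×10⁻⁵ T.

B ≈ 38.0 μT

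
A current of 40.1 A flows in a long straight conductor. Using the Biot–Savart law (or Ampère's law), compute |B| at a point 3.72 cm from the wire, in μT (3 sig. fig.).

For an infinitely long straight wire, B = μ₀I/(2πd).
B = (4π×10⁻⁷ × 40.1) / (2π × 0.0372) = 2.16×10⁻⁴ T.

B ≈ 216 μT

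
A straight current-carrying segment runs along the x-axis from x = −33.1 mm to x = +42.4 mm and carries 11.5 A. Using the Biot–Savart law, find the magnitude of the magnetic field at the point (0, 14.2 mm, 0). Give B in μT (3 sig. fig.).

B ≈ 151 μT

For a finite straight segment, B = (μ₀I/4πd)(sinθ₁ + sinθ₂), where θ₁, θ₂ are the angles from the perpendicular to each end.
The perpendicular distance is d = 0.0142 m; the end-offsets along the wire are a = 0.0331 m and b = 0.0424 m.
sinθ₁ = 0.0331/√(0.0331²+0.0142²) = 0.9190; sinθ₂ = 0.0424/√(0.0424²+0.0142²) = 0.9482.
B = (4π×10⁻⁷ × 11.5) / (4π × 0.0142) × (0.9190 + 0.9482) = 1.51×10⁻⁴ T.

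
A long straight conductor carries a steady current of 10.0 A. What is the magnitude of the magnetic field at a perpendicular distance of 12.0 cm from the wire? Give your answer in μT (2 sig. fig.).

For an infinitely long straight wire, B = μ₀I/(2πd).
B = (4π×10⁻⁷ × 10.0) / (2π × 0.12) = 1.67×10⁻⁵ T.

B ≈ 17 μT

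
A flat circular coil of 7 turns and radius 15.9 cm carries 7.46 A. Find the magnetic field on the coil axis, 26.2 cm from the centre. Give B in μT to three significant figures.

For an N-turn flat coil, B = Nμ₀IR²/[2(R²+z²)^(3/2)] with R = 0.159 m, z = 0.262 m.
B = 7 × 4.12×10⁻⁶ T = 2.88×10⁻⁵ T.

B ≈ 28.8 μT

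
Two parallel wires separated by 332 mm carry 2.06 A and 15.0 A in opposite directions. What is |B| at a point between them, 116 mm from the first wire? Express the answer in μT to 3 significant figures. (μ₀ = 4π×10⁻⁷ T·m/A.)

B ≈ 17.4 μT

Each long wire gives B = μ₀I/(2πd). Distances are d₁ = 0.116 m and d₂ = 0.216 m.
B₁ = 3.55×10⁻⁶ T, B₂ = 1.39×10⁻⁵ T.
Between antiparallel currents both contributions point the same way, so they add. B = B₁ + B₂ = 3.55×10⁻⁶ + 1.39×10⁻⁵ = 1.74×10⁻⁵ T.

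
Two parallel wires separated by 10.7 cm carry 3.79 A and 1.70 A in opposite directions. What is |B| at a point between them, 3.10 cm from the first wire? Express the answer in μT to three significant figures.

Each long wire gives B = μ₀I/(2πd). Distances are d₁ = 0.031 m and d₂ = 0.076 m.
B₁ = 2.45×10⁻⁵ T, B₂ = 4.47×10⁻⁶ T.
Between antiparallel currents both contributions point the same way, so they add. B = B₁ + B₂ = 2.45×10⁻⁵ + 4.47×10⁻⁶ = 2.89×10⁻⁵ T.

B ≈ 28.9 μT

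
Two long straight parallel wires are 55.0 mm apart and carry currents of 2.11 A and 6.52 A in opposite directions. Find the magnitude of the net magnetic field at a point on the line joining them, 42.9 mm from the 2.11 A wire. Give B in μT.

B ≈ 118 μT

Each long wire gives B = μ₀I/(2πd). Distances are d₁ = 0.0429 m and d₂ = 0.0121 m.
B₁ = 9.84×10⁻⁶ T, B₂ = 1.08×10⁻⁴ T.
Between antiparallel currents both contributions point the same way, so they add. B = B₁ + B₂ = 9.84×10⁻⁶ + 1.08×10⁻⁴ = 1.18×10⁻⁴ T.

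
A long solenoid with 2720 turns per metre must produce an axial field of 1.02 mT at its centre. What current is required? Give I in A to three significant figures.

I ≈ 0.298 A

Inside a long solenoid B = μ₀nI with n = 2720 m⁻¹, so I = B/(μ₀n).
I = 1.02×10⁻³ / (4π×10⁻⁷ × 2720) = 0.298 A.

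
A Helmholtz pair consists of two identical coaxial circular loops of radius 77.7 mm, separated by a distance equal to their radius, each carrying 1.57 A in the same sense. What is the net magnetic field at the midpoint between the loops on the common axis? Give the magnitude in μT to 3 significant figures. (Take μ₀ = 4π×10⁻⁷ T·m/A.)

Each loop contributes B = μ₀IR²/[2(R²+z²)^(3/2)] on the axis, with z measured from that loop.
Loop 1 (z = 0.03885 m): B₁ = 9.08×10⁻⁶ T. Loop 2 (z = 0.03885 m): B₂ = 9.08×10⁻⁶ T.
The fields add: B = B₁ + B₂ = 1.82×10⁻⁵ T.

B ≈ 18.2 μT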